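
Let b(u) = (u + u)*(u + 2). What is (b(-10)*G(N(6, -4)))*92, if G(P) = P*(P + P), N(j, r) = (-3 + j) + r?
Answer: 29440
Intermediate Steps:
N(j, r) = -3 + j + r
b(u) = 2*u*(2 + u) (b(u) = (2*u)*(2 + u) = 2*u*(2 + u))
G(P) = 2*P² (G(P) = P*(2*P) = 2*P²)
(b(-10)*G(N(6, -4)))*92 = ((2*(-10)*(2 - 10))*(2*(-3 + 6 - 4)²))*92 = ((2*(-10)*(-8))*(2*(-1)²))*92 = (160*(2*1))*92 = (160*2)*92 = 320*92 = 29440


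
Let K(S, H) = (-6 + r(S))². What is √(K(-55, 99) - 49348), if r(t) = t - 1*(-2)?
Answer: I*√45867 ≈ 214.17*I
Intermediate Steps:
r(t) = 2 + t (r(t) = t + 2 = 2 + t)
K(S, H) = (-4 + S)² (K(S, H) = (-6 + (2 + S))² = (-4 + S)²)
√(K(-55, 99) - 49348) = √((-4 - 55)² - 49348) = √((-59)² - 49348) = √(3481 - 49348) = √(-45867) = I*√45867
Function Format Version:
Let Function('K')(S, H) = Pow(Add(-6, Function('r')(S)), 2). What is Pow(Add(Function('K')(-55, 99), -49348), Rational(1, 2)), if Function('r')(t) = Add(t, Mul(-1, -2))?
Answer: Mul(I, Pow(45867, Rational(1, 2))) ≈ Mul(214.17, I)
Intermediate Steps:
Function('r')(t) = Add(2, t) (Function('r')(t) = Add(t, 2) = Add(2, t))
Function('K')(S, H) = Pow(Add(-4, S), 2) (Function('K')(S, H) = Pow(Add(-6, Add(2, S)), 2) = Pow(Add(-4, S), 2))
Pow(Add(Function('K')(-55, 99), -49348), Rational(1, 2)) = Pow(Add(Pow(Add(-4, -55), 2), -49348), Rational(1, 2)) = Pow(Add(Pow(-59, 2), -49348), Rational(1, 2)) = Pow(Add(3481, -49348), Rational(1, 2)) = Pow(-45867, Rational(1, 2)) = Mul(I, Pow(45867, Rational(1, 2)))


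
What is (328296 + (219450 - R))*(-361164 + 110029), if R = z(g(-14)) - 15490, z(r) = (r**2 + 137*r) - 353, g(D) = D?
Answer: -141969377985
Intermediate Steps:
z(r) = -353 + r**2 + 137*r
R = -17565 (R = (-353 + (-14)**2 + 137*(-14)) - 15490 = (-353 + 196 - 1918) - 15490 = -2075 - 15490 = -17565)
(328296 + (219450 - R))*(-361164 + 110029) = (328296 + (219450 - 1*(-17565)))*(-361164 + 110029) = (328296 + (219450 + 17565))*(-251135) = (328296 + 237015)*(-251135) = 565311*(-251135) = -141969377985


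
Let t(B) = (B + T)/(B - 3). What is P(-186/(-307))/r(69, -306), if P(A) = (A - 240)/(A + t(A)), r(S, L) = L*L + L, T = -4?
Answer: -600201/473498348 ≈ -0.0012676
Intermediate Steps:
r(S, L) = L + L**2 (r(S, L) = L**2 + L = L + L**2)
t(B) = (-4 + B)/(-3 + B) (t(B) = (B - 4)/(B - 3) = (-4 + B)/(-3 + B))
P(A) = (-240 + A)/(A + (-4 + A)/(-3 + A)) (P(A) = (A - 240)/(A + (-4 + A)/(-3 + A)) = (-240 + A)/(A + (-4 + A)/(-3 + A)))
P(-186/(-307))/r(69, -306) = ((-240 - 186/(-307))*(-3 - 186/(-307))/(-4 - 186/(-307) + (-186/(-307))*(-3 - 186/(-307))))/((-306*(1 - 306))) = ((-240 - 186*(-1/307))*(-3 - 186*(-1/307))/(-4 - 186*(-1/307) + (-186*(-1/307))*(-3 - 186*(-1/307))))/((-306*(-305))) = ((-240 + 186/307)*(-3 + 186/307)/(-4 + 186/307 + 186*(-3 + 186/307)/307))/93330 = (-73494/307*(-735/307)/(-4 + 186/307 + (186/307)*(-735/307)))*(1/93330) = (-73494/307*(-735/307)/(-4 + 186/307 - 136710/94249))*(1/93330) = (-73494/307*(-735/307)/(-456604/94249))*(1/93330) = -94249/456604*(-73494/307)*(-735/307)*(1/93330) = -27009045/228302*1/93330 = -600201/473498348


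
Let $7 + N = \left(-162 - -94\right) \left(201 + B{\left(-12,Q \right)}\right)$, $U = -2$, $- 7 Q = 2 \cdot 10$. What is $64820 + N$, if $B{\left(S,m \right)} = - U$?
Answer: $51009$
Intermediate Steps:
$Q = - \frac{20}{7}$ ($Q = - \frac{2 \cdot 10}{7} = \left(- \frac{1}{7}\right) 20 = - \frac{20}{7} \approx -2.8571$)
$B{\left(S,m \right)} = 2$ ($B{\left(S,m \right)} = \left(-1\right) \left(-2\right) = 2$)
$N = -13811$ ($N = -7 + \left(-162 - -94\right) \left(201 + 2\right) = -7 + \left(-162 + 94\right) 203 = -7 - 13804 = -13811$)
$64820 + N = 64820 - 13811 = 51009$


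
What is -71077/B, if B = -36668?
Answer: 71077/36668 ≈ 1.9384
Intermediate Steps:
-71077/B = -71077/(-36668) = -71077*(-1/36668) = 71077/36668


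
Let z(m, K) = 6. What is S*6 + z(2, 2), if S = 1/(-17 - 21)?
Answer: 111/19 ≈ 5.8421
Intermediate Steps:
S = -1/38 (S = 1/(-38) = -1/38 ≈ -0.026316)
S*6 + z(2, 2) = -1/38*6 + 6 = -3/19 + 6 = 111/19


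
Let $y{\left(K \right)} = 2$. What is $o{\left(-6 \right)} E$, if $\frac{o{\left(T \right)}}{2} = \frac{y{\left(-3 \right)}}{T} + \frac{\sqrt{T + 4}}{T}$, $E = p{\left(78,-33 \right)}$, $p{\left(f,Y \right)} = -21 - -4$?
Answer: $\frac{34}{3} + \frac{17 i \sqrt{2}}{3} \approx 11.333 + 8.0139 i$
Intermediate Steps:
$p{\left(f,Y \right)} = -17$ ($p{\left(f,Y \right)} = -21 + 4 = -17$)
$E = -17$
$o{\left(T \right)} = \frac{4}{T} + \frac{2 \sqrt{4 + T}}{T}$ ($o{\left(T \right)} = 2 \left(\frac{2}{T} + \frac{\sqrt{T + 4}}{T}\right) = 2 \left(\frac{2}{T} + \frac{\sqrt{4 + T}}{T}\right) = \frac{4}{T} + \frac{2 \sqrt{4 + T}}{T}$)
$o{\left(-6 \right)} E = \frac{2 \left(2 + \sqrt{4 - 6}\right)}{-6} \left(-17\right) = 2 \left(- \frac{1}{6}\right) \left(2 + \sqrt{-2}\right) \left(-17\right) = 2 \left(- \frac{1}{6}\right) \left(2 + i \sqrt{2}\right) \left(-17\right) = \left(- \frac{2}{3} - \frac{i \sqrt{2}}{3}\right) \left(-17\right) = \frac{34}{3} + \frac{17 i \sqrt{2}}{3}$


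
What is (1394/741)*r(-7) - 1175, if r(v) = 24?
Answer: -279073/247 ≈ -1129.8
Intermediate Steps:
(1394/741)*r(-7) - 1175 = (1394/741)*24 - 1175 = 11152/247 - 1175 = -279073/247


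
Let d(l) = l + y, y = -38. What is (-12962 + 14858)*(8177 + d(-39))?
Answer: 15357600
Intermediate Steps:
d(l) = -38 + l (d(l) = l - 38 = -38 + l)
(-12962 + 14858)*(8177 + d(-39)) = (-12962 + 14858)*(8177 + (-38 - 39)) = 1896*(8177 - 77) = 1896*8100 = 15357600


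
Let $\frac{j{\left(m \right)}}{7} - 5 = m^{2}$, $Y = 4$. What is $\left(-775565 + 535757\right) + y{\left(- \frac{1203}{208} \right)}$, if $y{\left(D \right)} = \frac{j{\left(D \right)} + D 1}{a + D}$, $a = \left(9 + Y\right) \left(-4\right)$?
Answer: $- \frac{599519883695}{2499952} \approx -2.3981 \cdot 10^{5}$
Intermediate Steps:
$a = -52$ ($a = \left(9 + 4\right) \left(-4\right) = 13 \left(-4\right) = -52$)
$j{\left(m \right)} = 35 + 7 m^{2}$
$y{\left(D \right)} = \frac{35 + D + 7 D^{2}}{-52 + D}$ ($y{\left(D \right)} = \frac{\left(35 + 7 D^{2}\right) + D 1}{-52 + D} = \frac{\left(35 + 7 D^{2}\right) + D}{-52 + D} = \frac{35 + D + 7 D^{2}}{-52 + D}$)
$\left(-775565 + 535757\right) + y{\left(- \frac{1203}{208} \right)} = \left(-775565 + 535757\right) + \frac{35 - \frac{1203}{208} + 7 \left(- \frac{1203}{208}\right)^{2}}{-52 - \frac{1203}{208}} = -239808 + \frac{35 - \frac{1203}{208} + 7 \left(\left(-1203\right) \frac{1}{208}\right)^{2}}{-52 - \frac{1203}{208}} = -239808 + \frac{35 - \frac{1203}{208} + 7 \left(- \frac{1203}{208}\right)^{2}}{-52 - \frac{1203}{208}} = -239808 + \frac{35 - \frac{1203}{208} + 7 \cdot \frac{1447209}{43264}}{- \frac{12019}{208}} = -239808 - \frac{208 \left(35 - \frac{1203}{208} + \frac{10130463}{43264}\right)}{12019} = -239808 - \frac{11394479}{2499952} = - \frac{599519883695}{2499952}$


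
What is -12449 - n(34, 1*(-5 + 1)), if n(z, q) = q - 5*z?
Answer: -12275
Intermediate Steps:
-12449 - n(34, 1*(-5 + 1)) = -12449 - (1*(-5 + 1) - 5*34) = -12449 - (1*(-4) - 170) = -12449 - (-4 - 170) = -12449 - 1*(-174) = -12449 + 174 = -12275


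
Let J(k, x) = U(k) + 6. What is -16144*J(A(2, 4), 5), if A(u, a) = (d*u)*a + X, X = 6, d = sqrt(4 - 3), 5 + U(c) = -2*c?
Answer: 435888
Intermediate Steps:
U(c) = -5 - 2*c
d = 1 (d = sqrt(1) = 1)
A(u, a) = 6 + a*u (A(u, a) = (1*u)*a + 6 = u*a + 6 = a*u + 6 = 6 + a*u)
J(k, x) = 1 - 2*k (J(k, x) = (-5 - 2*k) + 6 = 1 - 2*k)
-16144*J(A(2, 4), 5) = -16144*(1 - 2*(6 + 4*2)) = -16144*(1 - 2*(6 + 8)) = -16144*(1 - 2*14) = -16144*(1 - 28) = -16144*(-27) = 435888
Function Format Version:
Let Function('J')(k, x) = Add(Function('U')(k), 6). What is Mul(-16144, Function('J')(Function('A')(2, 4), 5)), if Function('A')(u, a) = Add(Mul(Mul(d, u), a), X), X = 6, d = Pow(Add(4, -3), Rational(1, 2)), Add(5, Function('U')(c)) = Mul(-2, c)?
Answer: 435888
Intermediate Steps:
Function('U')(c) = Add(-5, Mul(-2, c))
d = 1 (d = Pow(1, Rational(1, 2)) = 1)
Function('A')(u, a) = Add(6, Mul(a, u)) (Function('A')(u, a) = Add(Mul(Mul(1, u), a), 6) = Add(Mul(u, a), 6) = Add(Mul(a, u), 6) = Add(6, Mul(a, u)))
Function('J')(k, x) = Add(1, Mul(-2, k)) (Function('J')(k, x) = Add(Add(-5, Mul(-2, k)), 6) = Add(1, Mul(-2, k)))
Mul(-16144, Function('J')(Function('A')(2, 4), 5)) = Mul(-16144, Add(1, Mul(-2, Add(6, Mul(4, 2))))) = Mul(-16144, Add(1, Mul(-2, Add(6, 8)))) = Mul(-16144, Add(1, Mul(-2, 14))) = Mul(-16144, Add(1, -28)) = Mul(-16144, -27) = 435888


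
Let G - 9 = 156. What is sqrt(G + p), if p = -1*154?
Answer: sqrt(11) ≈ 3.3166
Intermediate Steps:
G = 165 (G = 9 + 156 = 165)
p = -154
sqrt(G + p) = sqrt(165 - 154) = sqrt(11)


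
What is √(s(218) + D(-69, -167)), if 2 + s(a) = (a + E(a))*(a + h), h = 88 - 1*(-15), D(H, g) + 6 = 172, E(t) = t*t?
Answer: √15325346 ≈ 3914.8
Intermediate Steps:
E(t) = t²
D(H, g) = 166 (D(H, g) = -6 + 172 = 166)
h = 103 (h = 88 + 15 = 103)
s(a) = -2 + (103 + a)*(a + a²) (s(a) = -2 + (a + a²)*(a + 103) = -2 + (a + a²)*(103 + a) = -2 + (103 + a)*(a + a²))
√(s(218) + D(-69, -167)) = √((-2 + 218³ + 103*218 + 104*218²) + 166) = √((-2 + 10360232 + 22454 + 104*47524) + 166) = √((-2 + 10360232 + 22454 + 4942496) + 166) = √(15325180 + 166) = √15325346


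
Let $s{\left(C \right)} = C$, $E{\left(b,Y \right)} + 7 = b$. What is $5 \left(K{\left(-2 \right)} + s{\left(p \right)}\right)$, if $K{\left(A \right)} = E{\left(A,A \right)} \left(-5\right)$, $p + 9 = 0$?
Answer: $180$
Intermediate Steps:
$p = -9$ ($p = -9 + 0 = -9$)
$E{\left(b,Y \right)} = -7 + b$
$K{\left(A \right)} = 35 - 5 A$ ($K{\left(A \right)} = \left(-7 + A\right) \left(-5\right) = 35 - 5 A$)
$5 \left(K{\left(-2 \right)} + s{\left(p \right)}\right) = 5 \left(\left(35 - -10\right) - 9\right) = 5 \left(\left(35 + 10\right) - 9\right) = 5 \left(45 - 9\right) = 5 \cdot 36 = 180$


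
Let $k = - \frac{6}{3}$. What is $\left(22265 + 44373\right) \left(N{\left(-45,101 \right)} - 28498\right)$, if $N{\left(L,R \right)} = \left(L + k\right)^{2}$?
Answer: $-1751846382$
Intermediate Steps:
$k = -2$ ($k = \left(-6\right) \frac{1}{3} = -2$)
$N{\left(L,R \right)} = \left(-2 + L\right)^{2}$ ($N{\left(L,R \right)} = \left(L - 2\right)^{2} = \left(-2 + L\right)^{2}$)
$\left(22265 + 44373\right) \left(N{\left(-45,101 \right)} - 28498\right) = \left(22265 + 44373\right) \left(\left(-2 - 45\right)^{2} - 28498\right) = 66638 \left(\left(-47\right)^{2} - 28498\right) = 66638 \left(2209 - 28498\right) = 66638 \left(-26289\right) = -1751846382$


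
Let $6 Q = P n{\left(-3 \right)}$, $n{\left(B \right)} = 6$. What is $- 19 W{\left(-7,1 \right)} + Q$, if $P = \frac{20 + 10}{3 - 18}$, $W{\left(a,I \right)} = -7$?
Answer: $131$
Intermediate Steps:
$P = -2$ ($P = \frac{30}{-15} = 30 \left(- \frac{1}{15}\right) = -2$)
$Q = -2$ ($Q = \frac{\left(-2\right) 6}{6} = \frac{1}{6} \left(-12\right) = -2$)
$- 19 W{\left(-7,1 \right)} + Q = \left(-19\right) \left(-7\right) - 2 = 133 - 2 = 131$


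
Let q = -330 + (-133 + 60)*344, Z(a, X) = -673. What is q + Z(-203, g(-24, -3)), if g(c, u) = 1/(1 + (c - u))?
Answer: -26115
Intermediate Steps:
g(c, u) = 1/(1 + c - u)
q = -25442 (q = -330 - 73*344 = -330 - 25112 = -25442)
q + Z(-203, g(-24, -3)) = -25442 - 673 = -26115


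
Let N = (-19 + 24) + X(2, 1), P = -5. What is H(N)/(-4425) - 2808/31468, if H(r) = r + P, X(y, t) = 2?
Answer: -3122084/34811475 ≈ -0.089685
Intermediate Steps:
N = 7 (N = (-19 + 24) + 2 = 5 + 2 = 7)
H(r) = -5 + r (H(r) = r - 5 = -5 + r)
H(N)/(-4425) - 2808/31468 = (-5 + 7)/(-4425) - 2808/31468 = 2*(-1/4425) - 2808*1/31468 = -2/4425 - 702/7867 = -3122084/34811475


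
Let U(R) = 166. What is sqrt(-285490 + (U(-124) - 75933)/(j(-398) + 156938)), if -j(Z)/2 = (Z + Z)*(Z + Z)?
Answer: I*sqrt(39104278129574238)/370098 ≈ 534.31*I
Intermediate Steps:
j(Z) = -8*Z**2 (j(Z) = -2*(Z + Z)*(Z + Z) = -2*2*Z*2*Z = -8*Z**2)
sqrt(-285490 + (U(-124) - 75933)/(j(-398) + 156938)) = sqrt(-285490 + (166 - 75933)/(-8*(-398)**2 + 156938)) = sqrt(-285490 - 75767/(-8*158404 + 156938)) = sqrt(-285490 - 75767/(-1267232 + 156938)) = sqrt(-285490 - 75767/(-1110294)) = sqrt(-285490 - 75767*(-1/1110294)) = sqrt(-285490 + 75767/1110294) = sqrt(-316977758293/1110294) = I*sqrt(39104278129574238)/370098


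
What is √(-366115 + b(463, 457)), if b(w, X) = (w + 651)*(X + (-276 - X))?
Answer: I*√673579 ≈ 820.72*I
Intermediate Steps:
b(w, X) = -179676 - 276*w (b(w, X) = (651 + w)*(-276) = -179676 - 276*w)
√(-366115 + b(463, 457)) = √(-366115 + (-179676 - 276*463)) = √(-366115 + (-179676 - 127788)) = √(-366115 - 307464) = √(-673579) = I*√673579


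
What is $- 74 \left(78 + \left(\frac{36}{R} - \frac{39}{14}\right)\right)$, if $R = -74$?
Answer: $- \frac{38709}{7} \approx -5529.9$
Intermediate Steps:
$- 74 \left(78 + \left(\frac{36}{R} - \frac{39}{14}\right)\right) = - 74 \left(78 + \left(\frac{36}{-74} - \frac{39}{14}\right)\right) = - 74 \left(78 + \left(36 \left(- \frac{1}{74}\right) - \frac{39}{14}\right)\right) = - 74 \left(78 - \frac{1695}{518}\right) = \left(-74\right) \frac{38709}{518} = - \frac{38709}{7}$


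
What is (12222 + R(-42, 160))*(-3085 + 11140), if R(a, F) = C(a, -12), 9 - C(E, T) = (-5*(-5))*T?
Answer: 100937205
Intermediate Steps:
C(E, T) = 9 - 25*T (C(E, T) = 9 - (-5*(-5))*T = 9 - 25*T)
R(a, F) = 309 (R(a, F) = 9 - 25*(-12) = 9 + 300 = 309)
(12222 + R(-42, 160))*(-3085 + 11140) = (12222 + 309)*(-3085 + 11140) = 12531*8055 = 100937205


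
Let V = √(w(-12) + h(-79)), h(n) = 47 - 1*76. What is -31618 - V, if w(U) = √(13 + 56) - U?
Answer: -31618 - I*√(17 - √69) ≈ -31618.0 - 2.9485*I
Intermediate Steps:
h(n) = -29 (h(n) = 47 - 76 = -29)
w(U) = √69 - U
V = √(-17 + √69) (V = √((√69 - 1*(-12)) - 29) = √((√69 + 12) - 29) = √((12 + √69) - 29) = √(-17 + √69) ≈ 2.9485*I)
-31618 - V = -31618 - √(-17 + √69)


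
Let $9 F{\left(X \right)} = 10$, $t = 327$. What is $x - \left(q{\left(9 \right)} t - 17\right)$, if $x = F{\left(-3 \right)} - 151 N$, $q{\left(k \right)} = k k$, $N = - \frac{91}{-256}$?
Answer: $- \frac{61107989}{2304} \approx -26523.0$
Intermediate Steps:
$N = \frac{91}{256}$ ($N = \left(-91\right) \left(- \frac{1}{256}\right) = \frac{91}{256} \approx 0.35547$)
$F{\left(X \right)} = \frac{10}{9}$ ($F{\left(X \right)} = \frac{1}{9} \cdot 10 = \frac{10}{9}$)
$q{\left(k \right)} = k^{2}$
$x = - \frac{121109}{2304}$ ($x = \frac{10}{9} - \frac{13741}{256} = - \frac{121109}{2304} \approx -52.565$)
$x - \left(q{\left(9 \right)} t - 17\right) = - \frac{121109}{2304} - \left(9^{2} \cdot 327 - 17\right) = - \frac{121109}{2304} - \left(81 \cdot 327 - 17\right) = - \frac{121109}{2304} - \left(26487 - 17\right) = - \frac{121109}{2304} - 26470 = - \frac{61107989}{2304}$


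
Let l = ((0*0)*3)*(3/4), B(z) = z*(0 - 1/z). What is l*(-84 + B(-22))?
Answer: 0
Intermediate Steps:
B(z) = -1 (B(z) = z*(-1/z) = -1)
l = 0 (l = (0*3)*(3*(¼)) = 0*(¾) = 0)
l*(-84 + B(-22)) = 0*(-84 - 1) = 0*(-85) = 0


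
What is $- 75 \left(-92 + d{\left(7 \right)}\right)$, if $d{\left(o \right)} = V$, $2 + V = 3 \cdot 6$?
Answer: $5700$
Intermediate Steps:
$V = 16$ ($V = -2 + 3 \cdot 6 = -2 + 18 = 16$)
$d{\left(o \right)} = 16$
$- 75 \left(-92 + d{\left(7 \right)}\right) = - 75 \left(-92 + 16\right) = \left(-75\right) \left(-76\right) = 5700$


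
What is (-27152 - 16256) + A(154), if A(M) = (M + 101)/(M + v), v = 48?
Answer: -8768161/202 ≈ -43407.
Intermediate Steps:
A(M) = (101 + M)/(48 + M) (A(M) = (M + 101)/(M + 48) = (101 + M)/(48 + M))
(-27152 - 16256) + A(154) = (-27152 - 16256) + (101 + 154)/(48 + 154) = -43408 + 255/202 = -8768161/202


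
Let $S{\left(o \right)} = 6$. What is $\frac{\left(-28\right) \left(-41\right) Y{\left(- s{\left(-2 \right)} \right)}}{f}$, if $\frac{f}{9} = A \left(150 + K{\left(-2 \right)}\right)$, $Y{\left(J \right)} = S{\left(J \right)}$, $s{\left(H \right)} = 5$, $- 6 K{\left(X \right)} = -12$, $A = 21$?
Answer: $\frac{41}{171} \approx 0.23977$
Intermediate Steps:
$K{\left(X \right)} = 2$ ($K{\left(X \right)} = \left(- \frac{1}{6}\right) \left(-12\right) = 2$)
$Y{\left(J \right)} = 6$
$f = 28728$ ($f = 9 \cdot 21 \left(150 + 2\right) = 9 \cdot 21 \cdot 152 = 9 \cdot 3192 = 28728$)
$\frac{\left(-28\right) \left(-41\right) Y{\left(- s{\left(-2 \right)} \right)}}{f} = \frac{\left(-28\right) \left(-41\right) 6}{28728} = 1148 \cdot 6 \cdot \frac{1}{28728} = 6888 \cdot \frac{1}{28728} = \frac{41}{171}$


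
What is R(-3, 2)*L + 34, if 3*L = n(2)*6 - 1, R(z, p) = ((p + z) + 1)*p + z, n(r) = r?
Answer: 23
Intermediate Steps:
R(z, p) = z + p*(1 + p + z) (R(z, p) = (1 + p + z)*p + z = p*(1 + p + z) + z = z + p*(1 + p + z))
L = 11/3 (L = (2*6 - 1)/3 = (12 - 1)/3 = (⅓)*11 = 11/3 ≈ 3.6667)
R(-3, 2)*L + 34 = (2 - 3 + 2² + 2*(-3))*(11/3) + 34 = (2 - 3 + 4 - 6)*(11/3) + 34 = -3*11/3 + 34 = -11 + 34 = 23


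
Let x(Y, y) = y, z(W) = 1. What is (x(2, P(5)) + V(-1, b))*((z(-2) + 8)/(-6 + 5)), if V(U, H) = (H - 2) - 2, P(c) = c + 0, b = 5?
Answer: -54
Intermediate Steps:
P(c) = c
V(U, H) = -4 + H (V(U, H) = (-2 + H) - 2 = -4 + H)
(x(2, P(5)) + V(-1, b))*((z(-2) + 8)/(-6 + 5)) = (5 + (-4 + 5))*((1 + 8)/(-6 + 5)) = (5 + 1)*(9/(-1)) = 6*(9*(-1)) = 6*(-9) = -54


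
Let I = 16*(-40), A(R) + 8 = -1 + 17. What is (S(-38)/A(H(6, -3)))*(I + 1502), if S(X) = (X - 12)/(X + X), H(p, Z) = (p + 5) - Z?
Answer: 10775/152 ≈ 70.888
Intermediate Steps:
H(p, Z) = 5 + p - Z (H(p, Z) = (5 + p) - Z = 5 + p - Z)
A(R) = 8 (A(R) = -8 + (-1 + 17) = -8 + 16 = 8)
S(X) = (-12 + X)/(2*X) (S(X) = (-12 + X)/((2*X)) = (-12 + X)*(1/(2*X)) = (-12 + X)/(2*X))
I = -640
(S(-38)/A(H(6, -3)))*(I + 1502) = (((½)*(-12 - 38)/(-38))/8)*(-640 + 1502) = (((½)*(-1/38)*(-50))*(⅛))*862 = ((25/38)*(⅛))*862 = (25/304)*862 = 10775/152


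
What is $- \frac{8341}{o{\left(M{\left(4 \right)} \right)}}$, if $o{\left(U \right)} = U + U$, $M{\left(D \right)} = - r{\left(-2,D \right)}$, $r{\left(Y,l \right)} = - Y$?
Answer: $\frac{8341}{4} \approx 2085.3$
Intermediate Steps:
$M{\left(D \right)} = -2$ ($M{\left(D \right)} = - \left(-1\right) \left(-2\right) = \left(-1\right) 2 = -2$)
$o{\left(U \right)} = 2 U$
$- \frac{8341}{o{\left(M{\left(4 \right)} \right)}} = - \frac{8341}{2 \left(-2\right)} = - \frac{8341}{-4} = \left(-8341\right) \left(- \frac{1}{4}\right) = \frac{8341}{4}$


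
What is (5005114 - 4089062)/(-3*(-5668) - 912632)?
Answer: -229013/223907 ≈ -1.0228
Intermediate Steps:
(5005114 - 4089062)/(-3*(-5668) - 912632) = 916052/(17004 - 912632) = 916052/(-895628) = 916052*(-1/895628) = -229013/223907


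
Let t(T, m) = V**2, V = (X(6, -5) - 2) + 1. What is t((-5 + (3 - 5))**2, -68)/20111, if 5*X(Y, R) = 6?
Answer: 1/502775 ≈ 1.9890e-6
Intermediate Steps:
X(Y, R) = 6/5 (X(Y, R) = (1/5)*6 = 6/5)
V = 1/5 (V = (6/5 - 2) + 1 = -4/5 + 1 = 1/5 ≈ 0.20000)
t(T, m) = 1/25 (t(T, m) = (1/5)**2 = 1/25)
t((-5 + (3 - 5))**2, -68)/20111 = (1/25)/20111 = (1/25)*(1/20111) = 1/502775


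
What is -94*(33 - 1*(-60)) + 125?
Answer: -8617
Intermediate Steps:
-94*(33 - 1*(-60)) + 125 = -94*(33 + 60) + 125 = -94*93 + 125 = -8742 + 125 = -8617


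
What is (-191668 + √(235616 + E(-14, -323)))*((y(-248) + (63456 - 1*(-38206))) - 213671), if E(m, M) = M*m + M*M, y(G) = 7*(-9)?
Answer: 21480616096 - 112072*√344467 ≈ 2.1415e+10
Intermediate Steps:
y(G) = -63
E(m, M) = M² + M*m (E(m, M) = M*m + M² = M² + M*m)
(-191668 + √(235616 + E(-14, -323)))*((y(-248) + (63456 - 1*(-38206))) - 213671) = (-191668 + √(235616 - 323*(-323 - 14)))*((-63 + (63456 - 1*(-38206))) - 213671) = (-191668 + √(235616 - 323*(-337)))*((-63 + (63456 + 38206)) - 213671) = (-191668 + √(235616 + 108851))*((-63 + 101662) - 213671) = (-191668 + √344467)*(101599 - 213671) = (-191668 + √344467)*(-112072) = 21480616096 - 112072*√344467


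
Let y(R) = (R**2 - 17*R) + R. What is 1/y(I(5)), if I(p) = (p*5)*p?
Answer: 1/13625 ≈ 7.3395e-5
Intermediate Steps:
I(p) = 5*p**2 (I(p) = (5*p)*p = 5*p**2)
y(R) = R**2 - 16*R
1/y(I(5)) = 1/((5*5**2)*(-16 + 5*5**2)) = 1/((5*25)*(-16 + 5*25)) = 1/(125*(-16 + 125)) = 1/(125*109) = 1/13625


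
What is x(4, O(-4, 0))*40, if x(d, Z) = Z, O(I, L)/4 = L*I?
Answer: 0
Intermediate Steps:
O(I, L) = 4*I*L (O(I, L) = 4*(L*I) = 4*(I*L) = 4*I*L)
x(4, O(-4, 0))*40 = (4*(-4)*0)*40 = 0*40 = 0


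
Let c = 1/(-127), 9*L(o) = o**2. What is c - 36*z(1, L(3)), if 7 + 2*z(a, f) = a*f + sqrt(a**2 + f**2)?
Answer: 13715/127 - 18*sqrt(2) ≈ 82.536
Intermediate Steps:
L(o) = o**2/9
z(a, f) = -7/2 + sqrt(a**2 + f**2)/2 + a*f/2 (z(a, f) = -7/2 + (a*f + sqrt(a**2 + f**2))/2 = -7/2 + (sqrt(a**2 + f**2) + a*f)/2 = -7/2 + (sqrt(a**2 + f**2)/2 + a*f/2) = -7/2 + sqrt(a**2 + f**2)/2 + a*f/2)
c = -1/127 ≈ -0.0078740
c - 36*z(1, L(3)) = -1/127 - 36*(-7/2 + sqrt(1**2 + ((1/9)*3**2)**2)/2 + (1/2)*1*((1/9)*3**2)) = -1/127 - 36*(-7/2 + sqrt(1 + ((1/9)*9)**2)/2 + (1/2)*1*((1/9)*9)) = -1/127 - 36*(-7/2 + sqrt(1 + 1**2)/2 + (1/2)*1*1) = -1/127 - 36*(-7/2 + sqrt(1 + 1)/2 + 1/2) = -1/127 - 36*(-7/2 + sqrt(2)/2 + 1/2) = -1/127 - 36*(-3 + sqrt(2)/2) = -1/127 - (-108 + 18*sqrt(2)) = -1/127 + (108 - 18*sqrt(2)) = 13715/127 - 18*sqrt(2)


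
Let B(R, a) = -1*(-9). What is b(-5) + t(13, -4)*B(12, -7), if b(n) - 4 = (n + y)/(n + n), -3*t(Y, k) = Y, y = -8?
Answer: -337/10 ≈ -33.700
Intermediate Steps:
t(Y, k) = -Y/3
B(R, a) = 9
b(n) = 4 + (-8 + n)/(2*n) (b(n) = 4 + (n - 8)/(n + n) = 4 + (-8 + n)/((2*n)) = 4 + (-8 + n)*(1/(2*n)) = 4 + (-8 + n)/(2*n))
b(-5) + t(13, -4)*B(12, -7) = (9/2 - 4/(-5)) - ⅓*13*9 = (9/2 - 4*(-⅕)) - 13/3*9 = (9/2 + ⅘) - 39 = 53/10 - 39 = -337/10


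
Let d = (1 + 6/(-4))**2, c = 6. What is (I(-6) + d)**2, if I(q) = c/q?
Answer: 9/16 ≈ 0.56250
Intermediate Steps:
I(q) = 6/q
d = 1/4 (d = (1 + 6*(-1/4))**2 = (1 - 3/2)**2 = (-1/2)**2 = 1/4 ≈ 0.25000)
(I(-6) + d)**2 = (6/(-6) + 1/4)**2 = (6*(-1/6) + 1/4)**2 = (-1 + 1/4)**2 = (-3/4)**2 = 9/16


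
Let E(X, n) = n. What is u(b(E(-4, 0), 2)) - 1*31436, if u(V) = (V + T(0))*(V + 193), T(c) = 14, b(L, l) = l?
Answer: -28316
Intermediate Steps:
u(V) = (14 + V)*(193 + V) (u(V) = (V + 14)*(V + 193) = (14 + V)*(193 + V))
u(b(E(-4, 0), 2)) - 1*31436 = (2702 + 2**2 + 207*2) - 1*31436 = (2702 + 4 + 414) - 31436 = 3120 - 31436 = -28316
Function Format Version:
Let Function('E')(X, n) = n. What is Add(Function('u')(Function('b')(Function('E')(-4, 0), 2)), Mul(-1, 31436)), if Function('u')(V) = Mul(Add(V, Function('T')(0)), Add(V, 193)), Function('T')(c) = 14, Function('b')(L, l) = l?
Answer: -28316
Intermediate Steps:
Function('u')(V) = Mul(Add(14, V), Add(193, V)) (Function('u')(V) = Mul(Add(V, 14), Add(V, 193)) = Mul(Add(14, V), Add(193, V)))
Add(Function('u')(Function('b')(Function('E')(-4, 0), 2)), Mul(-1, 31436)) = Add(Add(2702, Pow(2, 2), Mul(207, 2)), Mul(-1, 31436)) = Add(Add(2702, 4, 414), -31436) = Add(3120, -31436) = -28316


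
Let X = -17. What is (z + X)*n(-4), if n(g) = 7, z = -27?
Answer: -308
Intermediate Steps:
(z + X)*n(-4) = (-27 - 17)*7 = -44*7 = -308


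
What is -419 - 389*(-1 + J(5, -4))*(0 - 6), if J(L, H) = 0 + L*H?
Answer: -49433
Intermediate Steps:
J(L, H) = H*L (J(L, H) = 0 + H*L = H*L)
-419 - 389*(-1 + J(5, -4))*(0 - 6) = -419 - 389*(-1 - 4*5)*(0 - 6) = -419 - 389*(-1 - 20)*(-6) = -419 - (-8169)*(-6) = -419 - 389*126 = -419 - 49014 = -49433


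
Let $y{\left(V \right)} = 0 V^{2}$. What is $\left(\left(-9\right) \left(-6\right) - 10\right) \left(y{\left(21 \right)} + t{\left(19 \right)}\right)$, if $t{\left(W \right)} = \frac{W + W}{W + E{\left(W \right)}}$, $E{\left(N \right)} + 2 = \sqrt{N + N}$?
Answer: $\frac{28424}{251} - \frac{1672 \sqrt{38}}{251} \approx 72.18$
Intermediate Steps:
$E{\left(N \right)} = -2 + \sqrt{2} \sqrt{N}$ ($E{\left(N \right)} = -2 + \sqrt{N + N} = -2 + \sqrt{2 N} = -2 + \sqrt{2} \sqrt{N}$)
$y{\left(V \right)} = 0$
$t{\left(W \right)} = \frac{2 W}{-2 + W + \sqrt{2} \sqrt{W}}$ ($t{\left(W \right)} = \frac{W + W}{W + \left(-2 + \sqrt{2} \sqrt{W}\right)} = \frac{2 W}{-2 + W + \sqrt{2} \sqrt{W}}$)
$\left(\left(-9\right) \left(-6\right) - 10\right) \left(y{\left(21 \right)} + t{\left(19 \right)}\right) = \left(\left(-9\right) \left(-6\right) - 10\right) \left(0 + 2 \cdot 19 \frac{1}{-2 + 19 + \sqrt{2} \sqrt{19}}\right) = \left(54 - 10\right) \left(0 + 2 \cdot 19 \frac{1}{-2 + 19 + \sqrt{38}}\right) = 44 \left(0 + 2 \cdot 19 \frac{1}{17 + \sqrt{38}}\right) = 44 \left(0 + \frac{38}{17 + \sqrt{38}}\right) = 44 \frac{38}{17 + \sqrt{38}} = \frac{1672}{17 + \sqrt{38}}$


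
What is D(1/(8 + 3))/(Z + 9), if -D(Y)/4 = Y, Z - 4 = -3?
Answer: -2/55 ≈ -0.036364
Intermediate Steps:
Z = 1 (Z = 4 - 3 = 1)
D(Y) = -4*Y
D(1/(8 + 3))/(Z + 9) = (-4/(8 + 3))/(1 + 9) = (-4/11)/10 = (-4*1/11)/10 = (⅒)*(-4/11) = -2/55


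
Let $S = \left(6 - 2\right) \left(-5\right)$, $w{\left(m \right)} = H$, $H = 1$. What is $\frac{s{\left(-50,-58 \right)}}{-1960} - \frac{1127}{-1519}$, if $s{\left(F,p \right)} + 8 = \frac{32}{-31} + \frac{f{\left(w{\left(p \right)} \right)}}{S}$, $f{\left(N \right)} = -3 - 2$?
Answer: $\frac{181409}{243040} \approx 0.74642$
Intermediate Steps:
$w{\left(m \right)} = 1$
$S = -20$ ($S = 4 \left(-5\right) = -20$)
$f{\left(N \right)} = -5$
$s{\left(F,p \right)} = - \frac{1089}{124}$ ($s{\left(F,p \right)} = -8 + \left(\frac{32}{-31} - \frac{5}{-20}\right) = -8 + \left(32 \left(- \frac{1}{31}\right) - - \frac{1}{4}\right) = -8 + \left(- \frac{32}{31} + \frac{1}{4}\right) = -8 - \frac{97}{124} = - \frac{1089}{124}$)
$\frac{s{\left(-50,-58 \right)}}{-1960} - \frac{1127}{-1519} = - \frac{1089}{124 \left(-1960\right)} - \frac{1127}{-1519} = \left(- \frac{1089}{124}\right) \left(- \frac{1}{1960}\right) - - \frac{23}{31} = \frac{1089}{243040} + \frac{23}{31} = \frac{181409}{243040}$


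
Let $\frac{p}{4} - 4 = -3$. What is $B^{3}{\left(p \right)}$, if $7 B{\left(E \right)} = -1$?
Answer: $- \frac{1}{343} \approx -0.0029155$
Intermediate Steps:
$p = 4$ ($p = 16 + 4 \left(-3\right) = 16 - 12 = 4$)
$B{\left(E \right)} = - \frac{1}{7}$ ($B{\left(E \right)} = \frac{1}{7} \left(-1\right) = - \frac{1}{7}$)
$B^{3}{\left(p \right)} = \left(- \frac{1}{7}\right)^{3} = - \frac{1}{343}$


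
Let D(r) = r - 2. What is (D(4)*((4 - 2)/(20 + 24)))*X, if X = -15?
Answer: -15/11 ≈ -1.3636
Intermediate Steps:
D(r) = -2 + r
(D(4)*((4 - 2)/(20 + 24)))*X = ((-2 + 4)*((4 - 2)/(20 + 24)))*(-15) = (2*(2/44))*(-15) = (2*(2*(1/44)))*(-15) = (2*(1/22))*(-15) = (1/11)*(-15) = -15/11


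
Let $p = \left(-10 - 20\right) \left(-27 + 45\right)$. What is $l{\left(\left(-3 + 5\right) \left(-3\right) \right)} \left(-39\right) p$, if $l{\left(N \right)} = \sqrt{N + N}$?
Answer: $42120 i \sqrt{3} \approx 72954.0 i$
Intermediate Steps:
$p = -540$ ($p = \left(-30\right) 18 = -540$)
$l{\left(N \right)} = \sqrt{2} \sqrt{N}$ ($l{\left(N \right)} = \sqrt{2 N} = \sqrt{2} \sqrt{N}$)
$l{\left(\left(-3 + 5\right) \left(-3\right) \right)} \left(-39\right) p = \sqrt{2} \sqrt{\left(-3 + 5\right) \left(-3\right)} \left(-39\right) \left(-540\right) = \sqrt{2} \sqrt{2 \left(-3\right)} \left(-39\right) \left(-540\right) = \sqrt{2} \sqrt{-6} \left(-39\right) \left(-540\right) = \sqrt{2} i \sqrt{6} \left(-39\right) \left(-540\right) = 2 i \sqrt{3} \left(-39\right) \left(-540\right) = - 78 i \sqrt{3} \left(-540\right) = 42120 i \sqrt{3}$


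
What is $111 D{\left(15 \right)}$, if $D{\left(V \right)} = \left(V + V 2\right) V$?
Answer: $74925$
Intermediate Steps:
$D{\left(V \right)} = 3 V^{2}$ ($D{\left(V \right)} = \left(V + 2 V\right) V = 3 V V = 3 V^{2}$)
$111 D{\left(15 \right)} = 111 \cdot 3 \cdot 15^{2} = 111 \cdot 3 \cdot 225 = 111 \cdot 675 = 74925$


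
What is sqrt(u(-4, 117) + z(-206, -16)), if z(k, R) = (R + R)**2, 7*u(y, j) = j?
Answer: sqrt(50995)/7 ≈ 32.260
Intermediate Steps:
u(y, j) = j/7
z(k, R) = 4*R**2 (z(k, R) = (2*R)**2 = 4*R**2)
sqrt(u(-4, 117) + z(-206, -16)) = sqrt((1/7)*117 + 4*(-16)**2) = sqrt(117/7 + 4*256) = sqrt(117/7 + 1024) = sqrt(7285/7) = sqrt(50995)/7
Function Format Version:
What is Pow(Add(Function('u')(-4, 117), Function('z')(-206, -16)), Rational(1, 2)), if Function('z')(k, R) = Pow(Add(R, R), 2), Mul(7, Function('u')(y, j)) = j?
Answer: Mul(Rational(1, 7), Pow(50995, Rational(1, 2))) ≈ 32.260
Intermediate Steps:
Function('u')(y, j) = Mul(Rational(1, 7), j)
Function('z')(k, R) = Mul(4, Pow(R, 2)) (Function('z')(k, R) = Pow(Mul(2, R), 2) = Mul(4, Pow(R, 2)))
Pow(Add(Function('u')(-4, 117), Function('z')(-206, -16)), Rational(1, 2)) = Pow(Add(Mul(Rational(1, 7), 117), Mul(4, Pow(-16, 2))), Rational(1, 2)) = Pow(Add(Rational(117, 7), Mul(4, 256)), Rational(1, 2)) = Pow(Add(Rational(117, 7), 1024), Rational(1, 2)) = Pow(Rational(7285, 7), Rational(1, 2)) = Mul(Rational(1, 7), Pow(50995, Rational(1, 2)))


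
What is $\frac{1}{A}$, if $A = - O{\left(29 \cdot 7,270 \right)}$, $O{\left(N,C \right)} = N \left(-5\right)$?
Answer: $\frac{1}{1015} \approx 0.00098522$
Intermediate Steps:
$O{\left(N,C \right)} = - 5 N$
$A = 1015$ ($A = - \left(-5\right) 29 \cdot 7 = - \left(-5\right) 203 = \left(-1\right) \left(-1015\right) = 1015$)
$\frac{1}{A} = \frac{1}{1015}$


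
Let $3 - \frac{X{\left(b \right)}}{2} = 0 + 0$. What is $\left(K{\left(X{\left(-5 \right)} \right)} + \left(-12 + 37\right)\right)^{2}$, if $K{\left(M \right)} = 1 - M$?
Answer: $400$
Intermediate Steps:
$X{\left(b \right)} = 6$ ($X{\left(b \right)} = 6 - 2 \left(0 + 0\right) = 6 - 0 = 6 + 0 = 6$)
$\left(K{\left(X{\left(-5 \right)} \right)} + \left(-12 + 37\right)\right)^{2} = \left(\left(1 - 6\right) + \left(-12 + 37\right)\right)^{2} = \left(\left(1 - 6\right) + 25\right)^{2} = \left(-5 + 25\right)^{2} = 20^{2} = 400$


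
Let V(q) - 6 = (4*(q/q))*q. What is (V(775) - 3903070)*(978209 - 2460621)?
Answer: 5781353433168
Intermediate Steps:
V(q) = 6 + 4*q (V(q) = 6 + (4*(q/q))*q = 6 + (4*1)*q = 6 + 4*q)
(V(775) - 3903070)*(978209 - 2460621) = ((6 + 4*775) - 3903070)*(978209 - 2460621) = ((6 + 3100) - 3903070)*(-1482412) = (3106 - 3903070)*(-1482412) = -3899964*(-1482412) = 5781353433168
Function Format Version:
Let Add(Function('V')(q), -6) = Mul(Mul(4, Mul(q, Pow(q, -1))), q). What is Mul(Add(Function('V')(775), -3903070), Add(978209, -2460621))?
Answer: 5781353433168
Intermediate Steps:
Function('V')(q) = Add(6, Mul(4, q)) (Function('V')(q) = Add(6, Mul(Mul(4, Mul(q, Pow(q, -1))), q)) = Add(6, Mul(Mul(4, 1), q)) = Add(6, Mul(4, q)))
Mul(Add(Function('V')(775), -3903070), Add(978209, -2460621)) = Mul(Add(Add(6, Mul(4, 775)), -3903070), Add(978209, -2460621)) = Mul(Add(Add(6, 3100), -3903070), -1482412) = Mul(Add(3106, -3903070), -1482412) = Mul(-3899964, -1482412) = 5781353433168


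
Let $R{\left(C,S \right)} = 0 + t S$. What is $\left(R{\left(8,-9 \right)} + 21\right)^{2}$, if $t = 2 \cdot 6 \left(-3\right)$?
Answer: $119025$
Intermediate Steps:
$t = -36$ ($t = 12 \left(-3\right) = -36$)
$R{\left(C,S \right)} = - 36 S$ ($R{\left(C,S \right)} = 0 - 36 S = - 36 S$)
$\left(R{\left(8,-9 \right)} + 21\right)^{2} = \left(\left(-36\right) \left(-9\right) + 21\right)^{2} = \left(324 + 21\right)^{2} = 345^{2} = 119025$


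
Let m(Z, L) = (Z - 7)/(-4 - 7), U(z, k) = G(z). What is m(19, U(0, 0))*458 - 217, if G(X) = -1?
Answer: -7883/11 ≈ -716.64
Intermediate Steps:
U(z, k) = -1
m(Z, L) = 7/11 - Z/11 (m(Z, L) = (-7 + Z)/(-11) = (-7 + Z)*(-1/11) = 7/11 - Z/11)
m(19, U(0, 0))*458 - 217 = (7/11 - 1/11*19)*458 - 217 = (7/11 - 19/11)*458 - 217 = -12/11*458 - 217 = -5496/11 - 217 = -7883/11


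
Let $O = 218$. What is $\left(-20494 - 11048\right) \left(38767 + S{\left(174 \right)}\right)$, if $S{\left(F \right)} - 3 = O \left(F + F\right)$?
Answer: $-3615785628$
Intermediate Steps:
$S{\left(F \right)} = 3 + 436 F$ ($S{\left(F \right)} = 3 + 218 \left(F + F\right) = 3 + 218 \cdot 2 F = 3 + 436 F$)
$\left(-20494 - 11048\right) \left(38767 + S{\left(174 \right)}\right) = \left(-20494 - 11048\right) \left(38767 + \left(3 + 436 \cdot 174\right)\right) = - 31542 \left(38767 + \left(3 + 75864\right)\right) = - 31542 \left(38767 + 75867\right) = \left(-31542\right) 114634 = -3615785628$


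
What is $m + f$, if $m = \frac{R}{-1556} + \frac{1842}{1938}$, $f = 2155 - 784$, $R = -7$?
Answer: $\frac{689528101}{502588} \approx 1372.0$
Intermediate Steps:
$f = 1371$ ($f = 2155 - 784 = 1371$)
$m = \frac{479953}{502588}$ ($m = - \frac{7}{-1556} + \frac{1842}{1938} = \left(-7\right) \left(- \frac{1}{1556}\right) + 1842 \cdot \frac{1}{1938} = \frac{7}{1556} + \frac{307}{323} = \frac{479953}{502588} \approx 0.95496$)
$m + f = \frac{479953}{502588} + 1371 = \frac{689528101}{502588}$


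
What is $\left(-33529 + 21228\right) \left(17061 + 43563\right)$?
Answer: $-745735824$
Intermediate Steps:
$\left(-33529 + 21228\right) \left(17061 + 43563\right) = \left(-12301\right) 60624 = -745735824$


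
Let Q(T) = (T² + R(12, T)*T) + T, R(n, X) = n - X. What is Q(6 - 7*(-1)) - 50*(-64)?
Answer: 3369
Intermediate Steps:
Q(T) = T + T² + T*(12 - T) (Q(T) = (T² + (12 - T)*T) + T = (T² + T*(12 - T)) + T = T + T² + T*(12 - T))
Q(6 - 7*(-1)) - 50*(-64) = 13*(6 - 7*(-1)) - 50*(-64) = 13*(6 + 7) + 3200 = 13*13 + 3200 = 169 + 3200 = 3369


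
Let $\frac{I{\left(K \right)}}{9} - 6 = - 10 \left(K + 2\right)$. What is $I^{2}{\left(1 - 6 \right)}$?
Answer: $104976$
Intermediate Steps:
$I{\left(K \right)} = -126 - 90 K$ ($I{\left(K \right)} = 54 + 9 \left(- 10 \left(K + 2\right)\right) = 54 + 9 \left(- 10 \left(2 + K\right)\right) = 54 + 9 \left(-20 - 10 K\right) = 54 - \left(180 + 90 K\right) = -126 - 90 K$)
$I^{2}{\left(1 - 6 \right)} = \left(-126 - 90 \left(1 - 6\right)\right)^{2} = \left(-126 - -450\right)^{2} = \left(-126 + 450\right)^{2} = 324^{2} = 104976$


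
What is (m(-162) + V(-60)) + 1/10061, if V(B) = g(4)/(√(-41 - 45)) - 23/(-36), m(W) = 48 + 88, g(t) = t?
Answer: 49490095/362196 - 2*I*√86/43 ≈ 136.64 - 0.43133*I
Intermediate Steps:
m(W) = 136
V(B) = 23/36 - 2*I*√86/43 (V(B) = 4/(√(-41 - 45)) - 23/(-36) = 4/(√(-86)) - 23*(-1/36) = 4/((I*√86)) + 23/36 = 4*(-I*√86/86) + 23/36 = -2*I*√86/43 + 23/36 = 23/36 - 2*I*√86/43)
(m(-162) + V(-60)) + 1/10061 = (136 + (23/36 - 2*I*√86/43)) + 1/10061 = (4919/36 - 2*I*√86/43) + 1/10061 = 49490095/362196 - 2*I*√86/43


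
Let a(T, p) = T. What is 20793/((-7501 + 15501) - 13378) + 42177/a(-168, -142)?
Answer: -38386855/150584 ≈ -254.92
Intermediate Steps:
20793/((-7501 + 15501) - 13378) + 42177/a(-168, -142) = 20793/((-7501 + 15501) - 13378) + 42177/(-168) = 20793/(8000 - 13378) + 42177*(-1/168) = 20793/(-5378) - 14059/56 = 20793*(-1/5378) - 14059/56 = -20793/5378 - 14059/56 = -38386855/150584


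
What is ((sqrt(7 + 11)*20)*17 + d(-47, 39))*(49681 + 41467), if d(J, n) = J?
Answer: -4283956 + 92970960*sqrt(2) ≈ 1.2720e+8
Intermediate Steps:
((sqrt(7 + 11)*20)*17 + d(-47, 39))*(49681 + 41467) = ((sqrt(7 + 11)*20)*17 - 47)*(49681 + 41467) = ((sqrt(18)*20)*17 - 47)*91148 = (((3*sqrt(2))*20)*17 - 47)*91148 = ((60*sqrt(2))*17 - 47)*91148 = (1020*sqrt(2) - 47)*91148 = (-47 + 1020*sqrt(2))*91148 = -4283956 + 92970960*sqrt(2)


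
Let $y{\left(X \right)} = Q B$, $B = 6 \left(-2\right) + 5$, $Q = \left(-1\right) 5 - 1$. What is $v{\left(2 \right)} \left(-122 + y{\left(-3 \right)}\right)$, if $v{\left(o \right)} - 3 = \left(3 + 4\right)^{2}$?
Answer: $-4160$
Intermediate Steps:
$Q = -6$ ($Q = -5 - 1 = -6$)
$v{\left(o \right)} = 52$ ($v{\left(o \right)} = 3 + \left(3 + 4\right)^{2} = 3 + 7^{2} = 3 + 49 = 52$)
$B = -7$ ($B = -12 + 5 = -7$)
$y{\left(X \right)} = 42$ ($y{\left(X \right)} = \left(-6\right) \left(-7\right) = 42$)
$v{\left(2 \right)} \left(-122 + y{\left(-3 \right)}\right) = 52 \left(-122 + 42\right) = 52 \left(-80\right) = -4160$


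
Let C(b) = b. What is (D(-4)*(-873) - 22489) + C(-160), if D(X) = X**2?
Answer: -36617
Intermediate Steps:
(D(-4)*(-873) - 22489) + C(-160) = ((-4)**2*(-873) - 22489) - 160 = (16*(-873) - 22489) - 160 = (-13968 - 22489) - 160 = -36457 - 160 = -36617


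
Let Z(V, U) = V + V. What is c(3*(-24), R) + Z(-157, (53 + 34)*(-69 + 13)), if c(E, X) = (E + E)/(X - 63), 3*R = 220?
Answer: -10166/31 ≈ -327.94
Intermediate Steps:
R = 220/3 (R = (⅓)*220 = 220/3 ≈ 73.333)
Z(V, U) = 2*V
c(E, X) = 2*E/(-63 + X) (c(E, X) = (2*E)/(-63 + X) = 2*E/(-63 + X))
c(3*(-24), R) + Z(-157, (53 + 34)*(-69 + 13)) = 2*(3*(-24))/(-63 + 220/3) + 2*(-157) = 2*(-72)/(31/3) - 314 = 2*(-72)*(3/31) - 314 = -432/31 - 314 = -10166/31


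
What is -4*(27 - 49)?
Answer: 88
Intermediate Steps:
-4*(27 - 49) = -4*(-22) = 88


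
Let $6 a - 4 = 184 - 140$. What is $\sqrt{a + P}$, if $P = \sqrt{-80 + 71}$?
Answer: $\sqrt{8 + 3 i} \approx 2.8761 + 0.52154 i$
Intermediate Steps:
$a = 8$ ($a = \frac{2}{3} + \frac{184 - 140}{6} = \frac{2}{3} + \frac{1}{6} \cdot 44 = \frac{2}{3} + \frac{22}{3} = 8$)
$P = 3 i$ ($P = \sqrt{-9} = 3 i \approx 3.0 i$)
$\sqrt{a + P} = \sqrt{8 + 3 i}$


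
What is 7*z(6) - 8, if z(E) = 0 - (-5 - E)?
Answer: 69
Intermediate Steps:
z(E) = 5 + E (z(E) = 0 + (5 + E) = 5 + E)
7*z(6) - 8 = 7*(5 + 6) - 8 = 7*11 - 8 = 77 - 8 = 69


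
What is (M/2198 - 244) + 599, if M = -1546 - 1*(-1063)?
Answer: 111401/314 ≈ 354.78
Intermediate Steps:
M = -483 (M = -1546 + 1063 = -483)
(M/2198 - 244) + 599 = (-483/2198 - 244) + 599 = (-483*1/2198 - 244) + 599 = (-69/314 - 244) + 599 = -76685/314 + 599 = 111401/314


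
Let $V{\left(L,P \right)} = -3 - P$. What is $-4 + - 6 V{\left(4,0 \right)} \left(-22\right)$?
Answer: $-400$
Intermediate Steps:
$-4 + - 6 V{\left(4,0 \right)} \left(-22\right) = -4 + - 6 \left(-3 - 0\right) \left(-22\right) = -4 + - 6 \left(-3 + 0\right) \left(-22\right) = -4 + \left(-6\right) \left(-3\right) \left(-22\right) = -4 + 18 \left(-22\right) = -4 - 396 = -400$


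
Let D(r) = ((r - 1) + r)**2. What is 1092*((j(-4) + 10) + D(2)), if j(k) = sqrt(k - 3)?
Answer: 20748 + 1092*I*sqrt(7) ≈ 20748.0 + 2889.2*I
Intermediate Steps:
j(k) = sqrt(-3 + k)
D(r) = (-1 + 2*r)**2 (D(r) = ((-1 + r) + r)**2 = (-1 + 2*r)**2)
1092*((j(-4) + 10) + D(2)) = 1092*((sqrt(-3 - 4) + 10) + (-1 + 2*2)**2) = 1092*((sqrt(-7) + 10) + (-1 + 4)**2) = 1092*((I*sqrt(7) + 10) + 3**2) = 1092*((10 + I*sqrt(7)) + 9) = 1092*(19 + I*sqrt(7)) = 20748 + 1092*I*sqrt(7)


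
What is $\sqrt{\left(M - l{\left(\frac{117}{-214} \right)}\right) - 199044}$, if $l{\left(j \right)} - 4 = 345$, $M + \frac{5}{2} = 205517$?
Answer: $\frac{\sqrt{24486}}{2} \approx 78.24$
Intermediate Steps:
$M = \frac{411029}{2}$ ($M = - \frac{5}{2} + 205517 = \frac{411029}{2} \approx 2.0551 \cdot 10^{5}$)
$l{\left(j \right)} = 349$ ($l{\left(j \right)} = 4 + 345 = 349$)
$\sqrt{\left(M - l{\left(\frac{117}{-214} \right)}\right) - 199044} = \sqrt{\left(\frac{411029}{2} - 349\right) - 199044} = \sqrt{\frac{410331}{2} - 199044} = \sqrt{\frac{12243}{2}} = \frac{\sqrt{24486}}{2}$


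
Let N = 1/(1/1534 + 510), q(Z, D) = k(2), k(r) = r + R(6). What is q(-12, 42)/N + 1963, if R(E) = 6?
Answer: 4634985/767 ≈ 6043.0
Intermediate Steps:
k(r) = 6 + r (k(r) = r + 6 = 6 + r)
q(Z, D) = 8 (q(Z, D) = 6 + 2 = 8)
N = 1534/782341 (N = 1/(1/1534 + 510) = 1/(782341/1534) = 1534/782341 ≈ 0.0019608)
q(-12, 42)/N + 1963 = 8/(1534/782341) + 1963 = 8*(782341/1534) + 1963 = 3129364/767 + 1963 = 4634985/767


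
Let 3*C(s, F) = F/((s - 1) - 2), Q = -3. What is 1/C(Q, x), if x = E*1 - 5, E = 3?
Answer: 9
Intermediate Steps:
x = -2 (x = 3*1 - 5 = 3 - 5 = -2)
C(s, F) = F/(3*(-3 + s)) (C(s, F) = (F/((s - 1) - 2))/3 = (F/((-1 + s) - 2))/3 = (F/(-3 + s))/3 = F/(3*(-3 + s)))
1/C(Q, x) = 1/((⅓)*(-2)/(-3 - 3)) = 1/((⅓)*(-2)/(-6)) = 1/((⅓)*(-2)*(-⅙)) = 1/(⅑) = 9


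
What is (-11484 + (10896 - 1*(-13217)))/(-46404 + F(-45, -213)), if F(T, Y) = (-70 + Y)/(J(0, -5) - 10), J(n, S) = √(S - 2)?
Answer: -8952874906/32877696223 - 3574007*I*√7/230143873561 ≈ -0.27231 - 4.1087e-5*I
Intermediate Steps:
J(n, S) = √(-2 + S)
F(T, Y) = (-70 + Y)/(-10 + I*√7) (F(T, Y) = (-70 + Y)/(√(-2 - 5) - 10) = (-70 + Y)/(√(-7) - 10) = (-70 + Y)/(I*√7 - 10) = (-70 + Y)/(-10 + I*√7))
(-11484 + (10896 - 1*(-13217)))/(-46404 + F(-45, -213)) = (-11484 + (10896 - 1*(-13217)))/(-46404 - (-70 - 213)/(10 - I*√7)) = (-11484 + (10896 + 13217))/(-46404 - 1*(-283)/(10 - I*√7)) = (-11484 + 24113)/(-46404 + 283/(10 - I*√7)) = 12629/(-46404 + 283/(10 - I*√7))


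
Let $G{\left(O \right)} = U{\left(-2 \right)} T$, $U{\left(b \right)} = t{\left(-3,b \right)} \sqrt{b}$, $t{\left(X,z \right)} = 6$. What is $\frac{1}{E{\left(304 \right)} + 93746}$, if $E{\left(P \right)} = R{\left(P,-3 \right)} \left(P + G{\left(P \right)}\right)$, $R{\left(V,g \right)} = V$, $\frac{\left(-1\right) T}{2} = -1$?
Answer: $\frac{1633}{304236018} - \frac{16 i \sqrt{2}}{152118009} \approx 5.3675 \cdot 10^{-6} - 1.4875 \cdot 10^{-7} i$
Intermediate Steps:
$T = 2$ ($T = \left(-2\right) \left(-1\right) = 2$)
$U{\left(b \right)} = 6 \sqrt{b}$
$G{\left(O \right)} = 12 i \sqrt{2}$ ($G{\left(O \right)} = 6 \sqrt{-2} \cdot 2 = 6 i \sqrt{2} \cdot 2 = 12 i \sqrt{2}$)
$E{\left(P \right)} = P \left(P + 12 i \sqrt{2}\right)$
$\frac{1}{E{\left(304 \right)} + 93746} = \frac{1}{304 \left(304 + 12 i \sqrt{2}\right) + 93746} = \frac{1}{\left(92416 + 3648 i \sqrt{2}\right) + 93746} = \frac{1}{186162 + 3648 i \sqrt{2}}$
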